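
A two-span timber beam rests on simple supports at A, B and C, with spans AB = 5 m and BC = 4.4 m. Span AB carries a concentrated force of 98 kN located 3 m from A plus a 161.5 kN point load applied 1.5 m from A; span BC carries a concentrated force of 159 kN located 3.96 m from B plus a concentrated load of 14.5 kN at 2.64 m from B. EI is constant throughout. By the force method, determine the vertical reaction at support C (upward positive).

R_C = 122.3 kN

Release continuity at B by inserting a hinge; the redundant is the internal moment M_B. The primary structure is two simply-supported spans AB and BC.
Discontinuity in slope at B on the released structure — sum the simple-span end rotations:
  span AB: point load 98 at a = 3: Pab(L + a)/(6LEI) = 156.8/EI
  span AB: point load 161.5 at a = 1.5: Pab(L + a)/(6LEI) = 183.7/EI
  span BC: point load 159 at a = 3.96: Pab(L + b)/(6LEI) = 50.79/EI
  span BC: point load 14.5 at a = 2.64: Pab(L + b)/(6LEI) = 15.72/EI
  relative rotation θ_0 = (340.5 + 66.51)/EI = 407/EI
A unit hogging moment at B produces rotation L₁/(3EI) + L₂/(3EI) = 3.133/EI.
Compatibility: M_B·(L₁+L₂)/(3EI) = θ_0, giving M_B = 129.9 kN·m (hogging).
Span BC, ΣM about C: R_B^{BC}·4.4 = 95.48 + 129.9, so R_B^{BC} = 51.22 kN and R_C = 173.5 − 51.22 = 122.3 kN.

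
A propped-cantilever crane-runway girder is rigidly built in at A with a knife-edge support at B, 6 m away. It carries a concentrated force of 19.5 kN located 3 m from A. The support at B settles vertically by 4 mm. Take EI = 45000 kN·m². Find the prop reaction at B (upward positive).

R_B = 3.594 kN

Remove the prop at B; the released (primary) structure is a cantilever built in at A.
Downward deflection at the released point B due to the loads:
  point load 19.5 at a = 3: Pa²(3L − a)/(6EI) = 438.8/EI
Tip deflection under a unit load at B: L³/(3EI) = 72/EI.
With EI = 45000 kN·m²: δ_0 = 0.00975 m and δ_{BB} = 0.0016 m/kN.
Compatibility — the beam at B must follow the support down by 0.004 m: δ_0 − R_B·δ_{BB} = 0.004, so R_B = (0.00975 − 0.004)/0.0016 = 3.594 kN.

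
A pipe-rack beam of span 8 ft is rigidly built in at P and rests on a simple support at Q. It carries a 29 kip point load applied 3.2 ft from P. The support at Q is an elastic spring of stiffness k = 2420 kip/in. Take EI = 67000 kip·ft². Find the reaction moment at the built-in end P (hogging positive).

M_P = 45.19 kip·ft

Release the roller at Q. Primary structure: cantilever fixed at P.
Free-end deflection of the primary structure under the applied loading (downward +):
  point load 29 at a = 3.2: Pa²(3L − a)/(6EI) = 1029/EI
Flexibility coefficient — unit upward force at Q: δ_{QQ} = L³/(3EI) = 170.7/EI.
With EI = 67000 kip·ft²: δ_0 = 0.015365 ft and δ_{QQ} = 0.002547 ft/kip.
Compatibility — the spring shortens by R_Q/k under the reaction it provides: δ_0 − R_Q·δ_{QQ} = R_Q/k. With 1/k = 1/(2420×12) ft/kip = 0.000034 ft/kip, R_Q = δ_0 / (δ_{QQ} + 1/k) = 0.015365 / (0.002547 + 0.000034) = 5.952 kip.
Moment equilibrium about P: M_P = Σ(load moments about P) − R_Q·L = 92.8 − 5.952×8 = 45.19 kip·ft.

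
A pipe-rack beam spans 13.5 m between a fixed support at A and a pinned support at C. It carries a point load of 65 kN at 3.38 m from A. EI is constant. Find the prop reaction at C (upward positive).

R_C = 5.602 kN

Choose R_C as the redundant. The primary structure is the cantilever fixed at A.
Deflection at C on the released cantilever, summing each load's contribution:
  point load 65 at a = 3.38: Pa²(3L − a)/(6EI) = 4594/EI
Flexibility coefficient — unit upward force at C: δ_{CC} = L³/(3EI) = 820.1/EI.
The prop prevents deflection at C: R_C = δ_0/δ_{CC} = 4594/820.1 = 5.602 kN.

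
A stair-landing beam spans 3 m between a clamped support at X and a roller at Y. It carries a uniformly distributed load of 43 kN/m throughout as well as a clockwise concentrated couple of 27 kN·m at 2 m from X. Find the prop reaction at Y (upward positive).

Take the reaction at Y as the redundant and release it; the primary structure is a cantilever fixed at X.
Primary-structure tip deflection at Y by superposition:
  UDL 43: wL⁴/(8EI) = 435.4/EI
  clockwise couple 27 at a = 2: M₀a(2L − a)/(2EI) = 108/EI
  δ_0 = 543.4/EI
Flexibility coefficient — unit upward force at Y: δ_{YY} = L³/(3EI) = 9/EI.
Compatibility at Y: δ_0 − R_Y·δ_{YY} = 0, so R_Y = 543.4/9 = 60.38 kN.

R_Y = 60.38 kN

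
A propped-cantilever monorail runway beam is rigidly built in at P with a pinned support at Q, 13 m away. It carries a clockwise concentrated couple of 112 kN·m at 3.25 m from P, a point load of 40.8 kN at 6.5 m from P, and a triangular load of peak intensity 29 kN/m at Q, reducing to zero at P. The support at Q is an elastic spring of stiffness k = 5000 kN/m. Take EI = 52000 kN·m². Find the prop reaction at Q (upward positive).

R_Q = 120.4 kN

Release the roller at Q. Primary structure: cantilever fixed at P.
Downward deflection at the released point Q due to the loads:
  clockwise couple 112 at a = 3.25: M₀a(2L − a)/(2EI) = 4140/EI
  point load 40.8 at a = 6.5: Pa²(3L − a)/(6EI) = 9337/EI
  triangular load, peak 29 at the free end: 11w₀L⁴/(120EI) = 75925/EI
  δ_0 = 89402/EI
Flexibility coefficient — unit upward force at Q: δ_{QQ} = L³/(3EI) = 732.3/EI.
With EI = 52000 kN·m²: δ_0 = 1.7193 m and δ_{QQ} = 0.014083 m/kN.
Compatibility — the spring shortens by R_Q/k under the reaction it provides: δ_0 − R_Q·δ_{QQ} = R_Q/k. With 1/k = 0.0002 m/kN, R_Q = δ_0 / (δ_{QQ} + 1/k) = 1.7193 / (0.014083 + 0.0002) = 120.4 kN.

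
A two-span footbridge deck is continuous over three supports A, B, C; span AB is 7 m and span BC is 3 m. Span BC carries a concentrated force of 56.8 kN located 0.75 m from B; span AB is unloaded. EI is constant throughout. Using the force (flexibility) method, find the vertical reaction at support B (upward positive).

R_B = 46.59 kN

Release continuity at B by inserting a hinge; the redundant is the internal moment M_B. The primary structure is two simply-supported spans AB and BC.
Rotations at B on the released spans (each span's end-slope, ×1/EI):
  span BC: point load 56.8 at a = 0.75: Pab(L + b)/(6LEI) = 27.96/EI
  relative rotation θ_0 = (0 + 27.96)/EI = 27.96/EI
A unit hogging moment at B produces rotation L₁/(3EI) + L₂/(3EI) = 3.333/EI.
Slope continuity at B: θ_0 = M_B·3.333/EI, so M_B = 27.96/3.333 = 8.387 kN·m (hogging).
Span AB, ΣM about A with M_B applied at B: R_B^{AB}·7 = 0 + 8.387, so R_B^{AB} = 1.198 kN and R_A = 0 − 1.198 = -1.198 kN.
Span BC, ΣM about C: R_B^{BC}·3 = 127.8 + 8.387, so R_B^{BC} = 45.4 kN and R_C = 56.8 − 45.4 = 11.4 kN.
R_B = 1.198 + 45.4 = 46.59 kN.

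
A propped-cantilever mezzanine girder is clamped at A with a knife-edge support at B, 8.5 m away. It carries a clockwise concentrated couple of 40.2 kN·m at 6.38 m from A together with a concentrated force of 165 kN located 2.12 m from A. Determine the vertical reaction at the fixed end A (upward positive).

Remove the prop at B; the released (primary) structure is a cantilever built in at A.
Deflection at B on the released cantilever, summing each load's contribution:
  clockwise couple 40.2 at a = 6.38: M₀a(2L − a)/(2EI) = 1362/EI
  point load 165 at a = 2.12: Pa²(3L − a)/(6EI) = 2890/EI
  δ_0 = 4252/EI
Tip deflection under a unit load at B: L³/(3EI) = 204.7/EI.
The prop prevents deflection at B: R_B = δ_0/δ_{BB} = 4252/204.7 = 20.77 kN.
Vertical equilibrium: R_A = ΣP − R_B = 165 − 20.77 = 144.2 kN.

R_A = 144.2 kN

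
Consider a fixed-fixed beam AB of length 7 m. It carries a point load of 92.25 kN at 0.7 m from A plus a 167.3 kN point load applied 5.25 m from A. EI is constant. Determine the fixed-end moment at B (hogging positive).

M_B = 170.5 kN·m

Release both end moments; the primary structure is a simply-supported span AB with redundants M_A and M_B.
Simple-span end rotations at A and B under the given loads:
  at A: point load 92.25 at a = 0.7: Pab(L + b)/(6LEI) = 128.8/EI
  at B: point load 92.25 at a = 0.7: Pab(L + a)/(6LEI) = 74.58/EI
  at A: point load 167.3 at a = 5.25: Pab(L + b)/(6LEI) = 320.2/EI
  at B: point load 167.3 at a = 5.25: Pab(L + a)/(6LEI) = 448.3/EI
  θ_A0 = 449/EI,  θ_B0 = 522.9/EI
Flexibility coefficients: a unit moment at one end gives L/(3EI) there and L/(6EI) at the far end, so f₁₁ = f₂₂ = 2.333/EI and f₁₂ = f₂₁ = 1.167/EI.
Compatibility — zero rotation at each built-in end:
  2.333 M_A + 1.167 M_B = 449
  1.167 M_A + 2.333 M_B = 522.9
Solving the pair gives M_A = 107.2 kN·m and M_B = 170.5 kN·m (hogging).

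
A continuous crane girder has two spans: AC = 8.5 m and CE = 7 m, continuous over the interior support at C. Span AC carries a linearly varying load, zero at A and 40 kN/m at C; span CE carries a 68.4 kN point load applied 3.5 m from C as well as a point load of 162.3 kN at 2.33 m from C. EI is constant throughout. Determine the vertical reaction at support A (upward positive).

R_A = 28.29 kN

Release continuity at C by inserting a hinge; the redundant is the internal moment M_C. The primary structure is two simply-supported spans AC and CE.
End slopes at the hinge C, treating each span as simply supported:
  span AC: triangular load, peak 40: w₀L³/(45EI) = 545.9/EI
  span CE: point load 68.4 at a = 3.5: Pab(L + b)/(6LEI) = 209.5/EI
  span CE: point load 162.3 at a = 2.33: Pab(L + b)/(6LEI) = 490.7/EI
  relative rotation θ_0 = (545.9 + 700.2)/EI = 1246/EI
A unit hogging moment at C produces rotation L₁/(3EI) + L₂/(3EI) = 5.167/EI.
Compatibility: M_C·(L₁+L₂)/(3EI) = θ_0, giving M_C = 241.2 kN·m (hogging).
Span AC, ΣM about A with M_C applied at C: R_C^{AC}·8.5 = 963.3 + 241.2, so R_C^{AC} = 141.7 kN and R_A = 170 − 141.7 = 28.29 kN.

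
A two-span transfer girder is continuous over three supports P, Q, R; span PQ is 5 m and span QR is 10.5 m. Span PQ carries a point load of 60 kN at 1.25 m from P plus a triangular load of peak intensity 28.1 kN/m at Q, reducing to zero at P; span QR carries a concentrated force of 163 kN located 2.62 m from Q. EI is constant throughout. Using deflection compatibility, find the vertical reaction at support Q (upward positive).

R_Q = 248.1 kN

Release continuity at Q by inserting a hinge; the redundant is the internal moment M_Q. The primary structure is two simply-supported spans PQ and QR.
Rotations at Q on the released spans (each span's end-slope, ×1/EI):
  span PQ: point load 60 at a = 1.25: Pab(L + a)/(6LEI) = 58.59/EI
  span PQ: triangular load, peak 28.1: w₀L³/(45EI) = 78.06/EI
  span QR: point load 163 at a = 2.62: Pab(L + b)/(6LEI) = 981.8/EI
  relative rotation θ_0 = (136.6 + 981.8)/EI = 1118/EI
A unit hogging moment at Q produces rotation L₁/(3EI) + L₂/(3EI) = 5.167/EI.
Compatibility: M_Q·(L₁+L₂)/(3EI) = θ_0, giving M_Q = 216.5 kN·m (hogging).
Span PQ, ΣM about P with M_Q applied at Q: R_Q^{PQ}·5 = 309.2 + 216.5, so R_Q^{PQ} = 105.1 kN and R_P = 130.2 − 105.1 = 25.12 kN.
Span QR, ΣM about R: R_Q^{QR}·10.5 = 1284 + 216.5, so R_Q^{QR} = 142.9 kN and R_R = 163 − 142.9 = 20.06 kN.
R_Q = 105.1 + 142.9 = 248.1 kN.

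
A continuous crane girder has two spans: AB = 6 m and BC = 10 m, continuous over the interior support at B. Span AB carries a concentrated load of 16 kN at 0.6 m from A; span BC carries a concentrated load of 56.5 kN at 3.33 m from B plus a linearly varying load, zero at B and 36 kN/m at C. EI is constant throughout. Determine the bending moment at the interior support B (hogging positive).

M_B = 198.4 kN·m

Release continuity at B by inserting a hinge; the redundant is the internal moment M_B. The primary structure is two simply-supported spans AB and BC.
End slopes at the hinge B, treating each span as simply supported:
  span AB: point load 16 at a = 0.6: Pab(L + a)/(6LEI) = 9.504/EI
  span BC: point load 56.5 at a = 3.33: Pab(L + b)/(6LEI) = 348.7/EI
  span BC: triangular load, peak 36: 7w₀L³/(360EI) = 700/EI
  relative rotation θ_0 = (9.504 + 1049)/EI = 1058/EI
A unit hogging moment at B produces rotation L₁/(3EI) + L₂/(3EI) = 5.333/EI.
Compatibility: M_B·(L₁+L₂)/(3EI) = θ_0, giving M_B = 198.4 kN·m (hogging).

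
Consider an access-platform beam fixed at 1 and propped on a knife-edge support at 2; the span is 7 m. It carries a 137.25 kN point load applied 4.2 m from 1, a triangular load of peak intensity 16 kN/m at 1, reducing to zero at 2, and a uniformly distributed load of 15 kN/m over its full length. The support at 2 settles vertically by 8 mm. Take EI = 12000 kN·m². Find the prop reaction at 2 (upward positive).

R_2 = 109 kN

Take the reaction at 2 as the redundant and release it; the primary structure is a cantilever fixed at 1.
Primary-structure tip deflection at 2 by superposition:
  point load 137.25 at a = 4.2: Pa²(3L − a)/(6EI) = 6779/EI
  triangular load, peak 16 at the fixed end: w₀L⁴/(30EI) = 1281/EI
  UDL 15: wL⁴/(8EI) = 4502/EI
  δ_0 = 12561/EI
Flexibility coefficient — unit upward force at 2: δ_{22} = L³/(3EI) = 114.3/EI.
With EI = 12000 kN·m²: δ_0 = 1.0468 m and δ_{22} = 0.009528 m/kN.
Compatibility — the beam at 2 must follow the support down by 0.008 m: δ_0 − R_2·δ_{22} = 0.008, so R_2 = (1.0468 − 0.008)/0.009528 = 109 kN.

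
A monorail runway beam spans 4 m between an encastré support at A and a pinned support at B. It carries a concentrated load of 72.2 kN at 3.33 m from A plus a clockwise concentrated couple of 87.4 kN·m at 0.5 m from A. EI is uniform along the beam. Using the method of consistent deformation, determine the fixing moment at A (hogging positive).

M_A = 80.18 kN·m

Choose R_B as the redundant. The primary structure is the cantilever fixed at A.
Downward deflection at the released point B due to the loads:
  point load 72.2 at a = 3.33: Pa²(3L − a)/(6EI) = 1157/EI
  clockwise couple 87.4 at a = 0.5: M₀a(2L − a)/(2EI) = 163.9/EI
  δ_0 = 1321/EI
Flexibility coefficient — unit upward force at B: δ_{BB} = L³/(3EI) = 21.33/EI.
Compatibility at B: δ_0 − R_B·δ_{BB} = 0, so R_B = 1321/21.33 = 61.91 kN.
Moment equilibrium about A: M_A = Σ(load moments about A) − R_B·L = 327.8 − 61.91×4 = 80.18 kN·m.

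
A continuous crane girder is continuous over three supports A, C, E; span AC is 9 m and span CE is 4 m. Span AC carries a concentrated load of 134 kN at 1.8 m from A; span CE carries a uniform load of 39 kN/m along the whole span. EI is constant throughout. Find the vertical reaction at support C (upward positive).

Release continuity at C by inserting a hinge; the redundant is the internal moment M_C. The primary structure is two simply-supported spans AC and CE.
Discontinuity in slope at C on the released structure — sum the simple-span end rotations:
  span AC: point load 134 at a = 1.8: Pab(L + a)/(6LEI) = 347.3/EI
  span CE: UDL 39: wL³/(24EI) = 104/EI
  relative rotation θ_0 = (347.3 + 104)/EI = 451.3/EI
A unit hogging moment at C produces rotation L₁/(3EI) + L₂/(3EI) = 4.333/EI.
Compatibility: M_C·(L₁+L₂)/(3EI) = θ_0, giving M_C = 104.2 kN·m (hogging).
Span AC, ΣM about A with M_C applied at C: R_C^{AC}·9 = 241.2 + 104.2, so R_C^{AC} = 38.37 kN and R_A = 134 − 38.37 = 95.63 kN.
Span CE, ΣM about E: R_C^{CE}·4 = 312 + 104.2, so R_C^{CE} = 104 kN and R_E = 156 − 104 = 51.96 kN.
R_C = 38.37 + 104 = 142.4 kN.

R_C = 142.4 kN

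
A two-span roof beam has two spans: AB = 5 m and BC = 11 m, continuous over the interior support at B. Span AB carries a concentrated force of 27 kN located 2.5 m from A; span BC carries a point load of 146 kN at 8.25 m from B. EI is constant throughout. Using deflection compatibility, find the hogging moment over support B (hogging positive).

M_B = 137.3 kN·m

Insert a hinge at B; M_B is the redundant, and each span becomes simply supported.
End slopes at the hinge B, treating each span as simply supported:
  span AB: point load 27 at a = 2.5: Pab(L + a)/(6LEI) = 42.19/EI
  span BC: point load 146 at a = 8.25: Pab(L + b)/(6LEI) = 690.1/EI
  relative rotation θ_0 = (42.19 + 690.1)/EI = 732.3/EI
A unit hogging moment at B produces rotation L₁/(3EI) + L₂/(3EI) = 5.333/EI.
Compatibility: M_B·(L₁+L₂)/(3EI) = θ_0, giving M_B = 137.3 kN·m (hogging).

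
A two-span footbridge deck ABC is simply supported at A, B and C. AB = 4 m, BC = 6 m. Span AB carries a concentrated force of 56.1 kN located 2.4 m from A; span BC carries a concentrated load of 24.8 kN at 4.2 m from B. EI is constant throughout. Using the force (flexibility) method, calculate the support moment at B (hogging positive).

Insert a hinge at B; M_B is the redundant, and each span becomes simply supported.
Rotations at B on the released spans (each span's end-slope, ×1/EI):
  span AB: point load 56.1 at a = 2.4: Pab(L + a)/(6LEI) = 57.45/EI
  span BC: point load 24.8 at a = 4.2: Pab(L + b)/(6LEI) = 40.62/EI
  relative rotation θ_0 = (57.45 + 40.62)/EI = 98.07/EI
A unit hogging moment at B produces rotation L₁/(3EI) + L₂/(3EI) = 3.333/EI.
Compatibility: M_B·(L₁+L₂)/(3EI) = θ_0, giving M_B = 29.42 kN·m (hogging).

M_B = 29.42 kN·m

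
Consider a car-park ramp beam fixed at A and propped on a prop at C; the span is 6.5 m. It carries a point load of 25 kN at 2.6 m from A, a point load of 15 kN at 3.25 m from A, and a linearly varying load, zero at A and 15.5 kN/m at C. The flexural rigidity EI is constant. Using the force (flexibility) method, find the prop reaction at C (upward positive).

Remove the prop at C; the released (primary) structure is a cantilever built in at A.
Free-end deflection of the primary structure under the applied loading (downward +):
  point load 25 at a = 2.6: Pa²(3L − a)/(6EI) = 476/EI
  point load 15 at a = 3.25: Pa²(3L − a)/(6EI) = 429.1/EI
  triangular load, peak 15.5 at the free end: 11w₀L⁴/(120EI) = 2536/EI
  δ_0 = 3441/EI
Tip deflection under a unit load at C: L³/(3EI) = 91.54/EI.
The prop prevents deflection at C: R_C = δ_0/δ_{CC} = 3441/91.54 = 37.59 kN.

R_C = 37.59 kN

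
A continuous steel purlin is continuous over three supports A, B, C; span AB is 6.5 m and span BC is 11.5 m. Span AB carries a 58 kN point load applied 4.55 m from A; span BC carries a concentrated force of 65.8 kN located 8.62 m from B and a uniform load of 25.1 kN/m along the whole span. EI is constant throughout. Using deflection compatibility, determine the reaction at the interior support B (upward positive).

Take M_B as the redundant. Released structure: two simple spans AB and BC with a hinge at B.
Discontinuity in slope at B on the released structure — sum the simple-span end rotations:
  span AB: point load 58 at a = 4.55: Pab(L + a)/(6LEI) = 145.8/EI
  span BC: point load 65.8 at a = 8.62: Pab(L + b)/(6LEI) = 340.4/EI
  span BC: UDL 25.1: wL³/(24EI) = 1591/EI
  relative rotation θ_0 = (145.8 + 1931)/EI = 2077/EI
A unit hogging moment at B produces rotation L₁/(3EI) + L₂/(3EI) = 6/EI.
Compatibility: M_B·(L₁+L₂)/(3EI) = θ_0, giving M_B = 346.1 kN·m (hogging).
Span AB, ΣM about A with M_B applied at B: R_B^{AB}·6.5 = 263.9 + 346.1, so R_B^{AB} = 93.85 kN and R_A = 58 − 93.85 = -35.85 kN.
Span BC, ΣM about C: R_B^{BC}·11.5 = 1849 + 346.1, so R_B^{BC} = 190.9 kN and R_C = 354.4 − 190.9 = 163.5 kN.
R_B = 93.85 + 190.9 = 284.8 kN.

R_B = 284.8 kN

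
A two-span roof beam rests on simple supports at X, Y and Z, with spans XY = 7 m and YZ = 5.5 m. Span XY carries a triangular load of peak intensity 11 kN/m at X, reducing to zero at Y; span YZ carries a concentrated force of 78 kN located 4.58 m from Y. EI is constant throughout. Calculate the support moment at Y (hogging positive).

Insert a hinge at Y; M_Y is the redundant, and each span becomes simply supported.
Rotations at Y on the released spans (each span's end-slope, ×1/EI):
  span XY: triangular load, peak 11: 7w₀L³/(360EI) = 73.36/EI
  span YZ: point load 78 at a = 4.58: Pab(L + b)/(6LEI) = 63.94/EI
  relative rotation θ_0 = (73.36 + 63.94)/EI = 137.3/EI
A unit hogging moment at Y produces rotation L₁/(3EI) + L₂/(3EI) = 4.167/EI.
Slope continuity at Y: θ_0 = M_Y·4.167/EI, so M_Y = 137.3/4.167 = 32.95 kN·m (hogging).

M_Y = 32.95 kN·m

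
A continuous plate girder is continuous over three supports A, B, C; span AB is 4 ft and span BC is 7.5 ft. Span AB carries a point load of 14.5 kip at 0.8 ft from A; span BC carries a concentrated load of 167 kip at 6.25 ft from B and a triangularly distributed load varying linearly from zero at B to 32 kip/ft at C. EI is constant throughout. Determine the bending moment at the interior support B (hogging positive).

Release continuity at B by inserting a hinge; the redundant is the internal moment M_B. The primary structure is two simply-supported spans AB and BC.
Discontinuity in slope at B on the released structure — sum the simple-span end rotations:
  span AB: point load 14.5 at a = 0.8: Pab(L + a)/(6LEI) = 7.424/EI
  span BC: point load 167 at a = 6.25: Pab(L + b)/(6LEI) = 253.7/EI
  span BC: triangular load, peak 32: 7w₀L³/(360EI) = 262.5/EI
  relative rotation θ_0 = (7.424 + 516.2)/EI = 523.6/EI
A unit hogging moment at B produces rotation L₁/(3EI) + L₂/(3EI) = 3.833/EI.
Compatibility: M_B·(L₁+L₂)/(3EI) = θ_0, giving M_B = 136.6 kip·ft (hogging).

M_B = 136.6 kip·ft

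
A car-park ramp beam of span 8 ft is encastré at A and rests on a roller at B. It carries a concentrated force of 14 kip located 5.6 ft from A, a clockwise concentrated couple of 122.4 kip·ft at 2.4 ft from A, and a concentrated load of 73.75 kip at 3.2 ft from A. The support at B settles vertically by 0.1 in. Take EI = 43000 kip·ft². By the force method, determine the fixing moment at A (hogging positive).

Choose R_B as the redundant. The primary structure is the cantilever fixed at A.
Deflection at B on the released cantilever, summing each load's contribution:
  point load 14 at a = 5.6: Pa²(3L − a)/(6EI) = 1346/EI
  clockwise couple 122.4 at a = 2.4: M₀a(2L − a)/(2EI) = 1998/EI
  point load 73.75 at a = 3.2: Pa²(3L − a)/(6EI) = 2618/EI
  δ_0 = 5962/EI
Tip deflection under a unit load at B: L³/(3EI) = 170.7/EI.
With EI = 43000 kip·ft²: δ_0 = 0.13865 ft and δ_{BB} = 0.003969 ft/kip.
Compatibility — the beam at B must follow the support down by 0.008333 ft: δ_0 − R_B·δ_{BB} = 0.008333, so R_B = (0.13865 − 0.008333)/0.003969 = 32.83 kip.
Moment equilibrium about A: M_A = Σ(load moments about A) − R_B·L = 436.8 − 32.83×8 = 174.1 kip·ft.

M_A = 174.1 kip·ft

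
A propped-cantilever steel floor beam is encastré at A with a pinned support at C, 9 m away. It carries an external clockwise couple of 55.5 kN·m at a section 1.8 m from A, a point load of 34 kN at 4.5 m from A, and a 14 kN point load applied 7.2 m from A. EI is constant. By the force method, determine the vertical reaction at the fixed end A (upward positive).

R_A = 24.19 kN

Take the reaction at C as the redundant and release it; the primary structure is a cantilever fixed at A.
Primary-structure tip deflection at C by superposition:
  clockwise couple 55.5 at a = 1.8: M₀a(2L − a)/(2EI) = 809.2/EI
  point load 34 at a = 4.5: Pa²(3L − a)/(6EI) = 2582/EI
  point load 14 at a = 7.2: Pa²(3L − a)/(6EI) = 2395/EI
  δ_0 = 5786/EI
Tip deflection under a unit load at C: L³/(3EI) = 243/EI.
The prop prevents deflection at C: R_C = δ_0/δ_{CC} = 5786/243 = 23.81 kN.
Vertical equilibrium: R_A = ΣP − R_C = 48 − 23.81 = 24.19 kN.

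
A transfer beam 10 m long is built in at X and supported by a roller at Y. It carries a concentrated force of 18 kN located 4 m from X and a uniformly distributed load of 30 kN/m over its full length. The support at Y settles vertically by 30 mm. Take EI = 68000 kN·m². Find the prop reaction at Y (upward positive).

Release the roller at Y. Primary structure: cantilever fixed at X.
Free-end deflection of the primary structure under the applied loading (downward +):
  point load 18 at a = 4: Pa²(3L − a)/(6EI) = 1248/EI
  UDL 30: wL⁴/(8EI) = 37500/EI
  δ_0 = 38748/EI
Flexibility coefficient — unit upward force at Y: δ_{YY} = L³/(3EI) = 333.3/EI.
With EI = 68000 kN·m²: δ_0 = 0.56982 m and δ_{YY} = 0.004902 m/kN.
Compatibility — the beam at Y must follow the support down by 0.03 m: δ_0 − R_Y·δ_{YY} = 0.03, so R_Y = (0.56982 − 0.03)/0.004902 = 110.1 kN.

R_Y = 110.1 kN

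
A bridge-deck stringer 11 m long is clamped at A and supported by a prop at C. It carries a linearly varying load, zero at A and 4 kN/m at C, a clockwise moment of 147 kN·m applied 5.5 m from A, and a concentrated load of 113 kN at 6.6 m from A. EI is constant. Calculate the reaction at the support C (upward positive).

R_C = 75.95 kN

Remove the prop at C; the released (primary) structure is a cantilever built in at A.
Free-end deflection of the primary structure under the applied loading (downward +):
  triangular load, peak 4 at the free end: 11w₀L⁴/(120EI) = 5368/EI
  clockwise couple 147 at a = 5.5: M₀a(2L − a)/(2EI) = 6670/EI
  point load 113 at a = 6.6: Pa²(3L − a)/(6EI) = 21658/EI
  δ_0 = 33697/EI
Tip deflection under a unit load at C: L³/(3EI) = 443.7/EI.
Compatibility at C: δ_0 − R_C·δ_{CC} = 0, so R_C = 33697/443.7 = 75.95 kN.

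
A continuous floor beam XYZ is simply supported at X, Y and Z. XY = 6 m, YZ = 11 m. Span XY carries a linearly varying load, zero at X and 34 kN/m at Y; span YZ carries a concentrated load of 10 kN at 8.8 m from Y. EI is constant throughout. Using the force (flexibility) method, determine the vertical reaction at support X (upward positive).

R_X = 28.06 kN

Insert a hinge at Y; M_Y is the redundant, and each span becomes simply supported.
End slopes at the hinge Y, treating each span as simply supported:
  span XY: triangular load, peak 34: w₀L³/(45EI) = 163.2/EI
  span YZ: point load 10 at a = 8.8: Pab(L + b)/(6LEI) = 38.72/EI
  relative rotation θ_0 = (163.2 + 38.72)/EI = 201.9/EI
A unit hogging moment at Y produces rotation L₁/(3EI) + L₂/(3EI) = 5.667/EI.
Compatibility: M_Y·(L₁+L₂)/(3EI) = θ_0, giving M_Y = 35.63 kN·m (hogging).
Span XY, ΣM about X with M_Y applied at Y: R_Y^{XY}·6 = 408 + 35.63, so R_Y^{XY} = 73.94 kN and R_X = 102 − 73.94 = 28.06 kN.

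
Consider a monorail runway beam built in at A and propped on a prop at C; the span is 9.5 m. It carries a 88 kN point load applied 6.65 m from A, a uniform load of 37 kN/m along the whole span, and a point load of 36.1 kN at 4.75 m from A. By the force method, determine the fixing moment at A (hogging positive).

M_A = 595.8 kN·m

Choose R_C as the redundant. The primary structure is the cantilever fixed at A.
Downward deflection at the released point C due to the loads:
  point load 88 at a = 6.65: Pa²(3L − a)/(6EI) = 14172/EI
  UDL 37: wL⁴/(8EI) = 37671/EI
  point load 36.1 at a = 4.75: Pa²(3L − a)/(6EI) = 3224/EI
  δ_0 = 55067/EI
Tip deflection under a unit load at C: L³/(3EI) = 285.8/EI.
Compatibility at C: δ_0 − R_C·δ_{CC} = 0, so R_C = 55067/285.8 = 192.7 kN.
Moment equilibrium about A: M_A = Σ(load moments about A) − R_C·L = 2426 − 192.7×9.5 = 595.8 kN·m.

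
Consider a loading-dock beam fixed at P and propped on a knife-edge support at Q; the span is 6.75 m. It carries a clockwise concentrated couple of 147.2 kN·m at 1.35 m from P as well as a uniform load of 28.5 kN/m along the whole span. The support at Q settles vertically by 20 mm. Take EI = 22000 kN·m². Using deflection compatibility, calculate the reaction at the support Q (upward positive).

R_Q = 79.62 kN

Remove the prop at Q; the released (primary) structure is a cantilever built in at P.
Downward deflection at the released point Q due to the loads:
  clockwise couple 147.2 at a = 1.35: M₀a(2L − a)/(2EI) = 1207/EI
  UDL 28.5: wL⁴/(8EI) = 7396/EI
  δ_0 = 8603/EI
Flexibility coefficient — unit upward force at Q: δ_{QQ} = L³/(3EI) = 102.5/EI.
With EI = 22000 kN·m²: δ_0 = 0.39103 m and δ_{QQ} = 0.00466 m/kN.
Compatibility — the beam at Q must follow the support down by 0.02 m: δ_0 − R_Q·δ_{QQ} = 0.02, so R_Q = (0.39103 − 0.02)/0.00466 = 79.62 kN.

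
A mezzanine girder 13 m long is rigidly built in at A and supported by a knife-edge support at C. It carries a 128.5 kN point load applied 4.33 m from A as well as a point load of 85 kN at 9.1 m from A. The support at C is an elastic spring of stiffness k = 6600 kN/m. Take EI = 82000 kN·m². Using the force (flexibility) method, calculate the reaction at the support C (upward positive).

R_C = 65.79 kN

Release the roller at C. Primary structure: cantilever fixed at A.
Downward deflection at the released point C due to the loads:
  point load 128.5 at a = 4.33: Pa²(3L − a)/(6EI) = 13921/EI
  point load 85 at a = 9.1: Pa²(3L − a)/(6EI) = 35077/EI
  δ_0 = 48998/EI
Flexibility coefficient — unit upward force at C: δ_{CC} = L³/(3EI) = 732.3/EI.
With EI = 82000 kN·m²: δ_0 = 0.59754 m and δ_{CC} = 0.008931 m/kN.
Compatibility — the spring shortens by R_C/k under the reaction it provides: δ_0 − R_C·δ_{CC} = R_C/k. With 1/k = 0.000152 m/kN, R_C = δ_0 / (δ_{CC} + 1/k) = 0.59754 / (0.008931 + 0.000152) = 65.79 kN.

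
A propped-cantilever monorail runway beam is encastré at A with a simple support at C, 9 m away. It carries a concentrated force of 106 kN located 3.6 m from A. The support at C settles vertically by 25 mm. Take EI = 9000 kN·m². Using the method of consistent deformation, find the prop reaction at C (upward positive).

Take the reaction at C as the redundant and release it; the primary structure is a cantilever fixed at A.
Downward deflection at the released point C due to the loads:
  point load 106 at a = 3.6: Pa²(3L − a)/(6EI) = 5358/EI
Tip deflection under a unit load at C: L³/(3EI) = 243/EI.
With EI = 9000 kN·m²: δ_0 = 0.5953 m and δ_{CC} = 0.027 m/kN.
Compatibility — the beam at C must follow the support down by 0.025 m: δ_0 − R_C·δ_{CC} = 0.025, so R_C = (0.5953 − 0.025)/0.027 = 21.12 kN.

R_C = 21.12 kN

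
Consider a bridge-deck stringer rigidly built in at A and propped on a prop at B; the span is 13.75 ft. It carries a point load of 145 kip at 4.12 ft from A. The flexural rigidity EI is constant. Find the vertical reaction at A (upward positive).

R_A = 127.4 kip

Take the reaction at B as the redundant and release it; the primary structure is a cantilever fixed at A.
Free-end deflection of the primary structure under the applied loading (downward +):
  point load 145 at a = 4.12: Pa²(3L − a)/(6EI) = 15231/EI
Flexibility coefficient — unit upward force at B: δ_{BB} = L³/(3EI) = 866.5/EI.
The prop prevents deflection at B: R_B = δ_0/δ_{BB} = 15231/866.5 = 17.58 kip.
Vertical equilibrium: R_A = ΣP − R_B = 145 − 17.58 = 127.4 kip.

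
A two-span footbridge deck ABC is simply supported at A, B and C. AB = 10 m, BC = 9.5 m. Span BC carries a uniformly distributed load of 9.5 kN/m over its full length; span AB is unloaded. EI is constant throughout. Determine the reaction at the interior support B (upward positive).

Insert a hinge at B; M_B is the redundant, and each span becomes simply supported.
Discontinuity in slope at B on the released structure — sum the simple-span end rotations:
  span BC: UDL 9.5: wL³/(24EI) = 339.4/EI
  relative rotation θ_0 = (0 + 339.4)/EI = 339.4/EI
A unit hogging moment at B produces rotation L₁/(3EI) + L₂/(3EI) = 6.5/EI.
Compatibility: M_B·(L₁+L₂)/(3EI) = θ_0, giving M_B = 52.21 kN·m (hogging).
Span AB, ΣM about A with M_B applied at B: R_B^{AB}·10 = 0 + 52.21, so R_B^{AB} = 5.221 kN and R_A = 0 − 5.221 = -5.221 kN.
Span BC, ΣM about C: R_B^{BC}·9.5 = 428.7 + 52.21, so R_B^{BC} = 50.62 kN and R_C = 90.25 − 50.62 = 39.63 kN.
R_B = 5.221 + 50.62 = 55.84 kN.

R_B = 55.84 kN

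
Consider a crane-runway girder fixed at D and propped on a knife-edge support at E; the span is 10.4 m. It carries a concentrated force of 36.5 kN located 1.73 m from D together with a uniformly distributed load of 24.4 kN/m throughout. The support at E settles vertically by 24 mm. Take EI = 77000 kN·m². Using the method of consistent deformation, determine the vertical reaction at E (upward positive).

R_E = 91.66 kN

Take the reaction at E as the redundant and release it; the primary structure is a cantilever fixed at D.
Free-end deflection of the primary structure under the applied loading (downward +):
  point load 36.5 at a = 1.73: Pa²(3L − a)/(6EI) = 536.6/EI
  UDL 24.4: wL⁴/(8EI) = 35681/EI
  δ_0 = 36217/EI
Tip deflection under a unit load at E: L³/(3EI) = 375/EI.
With EI = 77000 kN·m²: δ_0 = 0.47035 m and δ_{EE} = 0.00487 m/kN.
Compatibility — the beam at E must follow the support down by 0.024 m: δ_0 − R_E·δ_{EE} = 0.024, so R_E = (0.47035 − 0.024)/0.00487 = 91.66 kN.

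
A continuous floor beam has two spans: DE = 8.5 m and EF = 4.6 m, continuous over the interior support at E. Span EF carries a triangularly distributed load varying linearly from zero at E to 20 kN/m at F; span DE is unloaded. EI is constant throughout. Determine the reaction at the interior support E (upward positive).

R_E = 18.24 kN

Release continuity at E by inserting a hinge; the redundant is the internal moment M_E. The primary structure is two simply-supported spans DE and EF.
Rotations at E on the released spans (each span's end-slope, ×1/EI):
  span EF: triangular load, peak 20: 7w₀L³/(360EI) = 37.85/EI
  relative rotation θ_0 = (0 + 37.85)/EI = 37.85/EI
A unit hogging moment at E produces rotation L₁/(3EI) + L₂/(3EI) = 4.367/EI.
Slope continuity at E: θ_0 = M_E·4.367/EI, so M_E = 37.85/4.367 = 8.669 kN·m (hogging).
Span DE, ΣM about D with M_E applied at E: R_E^{DE}·8.5 = 0 + 8.669, so R_E^{DE} = 1.02 kN and R_D = 0 − 1.02 = -1.02 kN.
Span EF, ΣM about F: R_E^{EF}·4.6 = 70.53 + 8.669, so R_E^{EF} = 17.22 kN and R_F = 46 − 17.22 = 28.78 kN.
R_E = 1.02 + 17.22 = 18.24 kN.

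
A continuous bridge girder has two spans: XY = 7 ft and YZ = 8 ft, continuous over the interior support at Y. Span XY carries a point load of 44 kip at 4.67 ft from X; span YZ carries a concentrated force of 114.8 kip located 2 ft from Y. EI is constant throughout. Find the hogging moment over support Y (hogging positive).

Take M_Y as the redundant. Released structure: two simple spans XY and YZ with a hinge at Y.
Rotations at Y on the released spans (each span's end-slope, ×1/EI):
  span XY: point load 44 at a = 4.67: Pab(L + a)/(6LEI) = 133/EI
  span YZ: point load 114.8 at a = 2: Pab(L + b)/(6LEI) = 401.8/EI
  relative rotation θ_0 = (133 + 401.8)/EI = 534.8/EI
A unit hogging moment at Y produces rotation L₁/(3EI) + L₂/(3EI) = 5/EI.
Compatibility: M_Y·(L₁+L₂)/(3EI) = θ_0, giving M_Y = 107 kip·ft (hogging).

M_Y = 107 kip·ft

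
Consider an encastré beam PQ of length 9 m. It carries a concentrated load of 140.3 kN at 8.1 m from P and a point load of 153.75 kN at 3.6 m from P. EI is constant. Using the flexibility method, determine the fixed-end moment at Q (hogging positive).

Release both end moments; the primary structure is a simply-supported span PQ with redundants M_P and M_Q.
End rotations of the released simple span under the applied load (×1/EI):
  at P: point load 140.3 at a = 8.1: Pab(L + b)/(6LEI) = 187.5/EI
  at Q: point load 140.3 at a = 8.1: Pab(L + a)/(6LEI) = 323.9/EI
  at P: point load 153.75 at a = 3.6: Pab(L + b)/(6LEI) = 797/EI
  at Q: point load 153.75 at a = 3.6: Pab(L + a)/(6LEI) = 697.4/EI
  θ_P0 = 984.6/EI,  θ_Q0 = 1021/EI
Flexibility coefficients: a unit moment at one end gives L/(3EI) there and L/(6EI) at the far end, so f₁₁ = f₂₂ = 3/EI and f₁₂ = f₂₁ = 1.5/EI.
Compatibility — zero rotation at each built-in end:
  3 M_P + 1.5 M_Q = 984.6
  1.5 M_P + 3 M_Q = 1021
Solving the pair gives M_P = 210.6 kN·m and M_Q = 235.1 kN·m (hogging).

M_Q = 235.1 kN·m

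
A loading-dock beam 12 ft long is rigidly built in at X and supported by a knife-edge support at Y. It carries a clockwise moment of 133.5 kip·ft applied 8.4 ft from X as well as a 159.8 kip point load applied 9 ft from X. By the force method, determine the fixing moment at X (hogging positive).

Release the roller at Y. Primary structure: cantilever fixed at X.
Deflection at Y on the released cantilever, summing each load's contribution:
  clockwise couple 133.5 at a = 8.4: M₀a(2L − a)/(2EI) = 8747/EI
  point load 159.8 at a = 9: Pa²(3L − a)/(6EI) = 58247/EI
  δ_0 = 66994/EI
Flexibility coefficient — unit upward force at Y: δ_{YY} = L³/(3EI) = 576/EI.
Compatibility at Y: δ_0 − R_Y·δ_{YY} = 0, so R_Y = 66994/576 = 116.3 kip.
Moment equilibrium about X: M_X = Σ(load moments about X) − R_Y·L = 1572 − 116.3×12 = 176 kip·ft.

M_X = 176 kip·ft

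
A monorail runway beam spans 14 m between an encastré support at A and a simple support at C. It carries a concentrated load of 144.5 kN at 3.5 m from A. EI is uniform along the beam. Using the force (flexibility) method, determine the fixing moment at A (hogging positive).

M_A = 331.9 kN·m

Take the reaction at C as the redundant and release it; the primary structure is a cantilever fixed at A.
Deflection at C on the released cantilever, summing each load's contribution:
  point load 144.5 at a = 3.5: Pa²(3L − a)/(6EI) = 11358/EI
Flexibility coefficient — unit upward force at C: δ_{CC} = L³/(3EI) = 914.7/EI.
The prop prevents deflection at C: R_C = δ_0/δ_{CC} = 11358/914.7 = 12.42 kN.
Moment equilibrium about A: M_A = Σ(load moments about A) − R_C·L = 505.8 − 12.42×14 = 331.9 kN·m.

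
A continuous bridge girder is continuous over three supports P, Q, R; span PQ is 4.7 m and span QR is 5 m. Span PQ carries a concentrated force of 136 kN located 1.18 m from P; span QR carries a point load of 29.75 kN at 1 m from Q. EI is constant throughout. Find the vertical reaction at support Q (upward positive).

R_Q = 77.54 kN

Insert a hinge at Q; M_Q is the redundant, and each span becomes simply supported.
Rotations at Q on the released spans (each span's end-slope, ×1/EI):
  span PQ: point load 136 at a = 1.18: Pab(L + a)/(6LEI) = 117.8/EI
  span QR: point load 29.75 at a = 1: Pab(L + b)/(6LEI) = 35.7/EI
  relative rotation θ_0 = (117.8 + 35.7)/EI = 153.5/EI
A unit hogging moment at Q produces rotation L₁/(3EI) + L₂/(3EI) = 3.233/EI.
Slope continuity at Q: θ_0 = M_Q·3.233/EI, so M_Q = 153.5/3.233 = 47.47 kN·m (hogging).
Span PQ, ΣM about P with M_Q applied at Q: R_Q^{PQ}·4.7 = 160.5 + 47.47, so R_Q^{PQ} = 44.24 kN and R_P = 136 − 44.24 = 91.76 kN.
Span QR, ΣM about R: R_Q^{QR}·5 = 119 + 47.47, so R_Q^{QR} = 33.29 kN and R_R = 29.75 − 33.29 = -3.544 kN.
R_Q = 44.24 + 33.29 = 77.54 kN.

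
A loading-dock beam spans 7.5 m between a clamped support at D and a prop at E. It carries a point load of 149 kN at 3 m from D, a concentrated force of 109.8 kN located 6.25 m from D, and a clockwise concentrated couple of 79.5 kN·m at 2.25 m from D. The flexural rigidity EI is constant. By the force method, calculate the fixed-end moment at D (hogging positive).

Release the roller at E. Primary structure: cantilever fixed at D.
Downward deflection at the released point E due to the loads:
  point load 149 at a = 3: Pa²(3L − a)/(6EI) = 4358/EI
  point load 109.8 at a = 6.25: Pa²(3L − a)/(6EI) = 11616/EI
  clockwise couple 79.5 at a = 2.25: M₀a(2L − a)/(2EI) = 1140/EI
  δ_0 = 17115/EI
Flexibility coefficient — unit upward force at E: δ_{EE} = L³/(3EI) = 140.6/EI.
The prop prevents deflection at E: R_E = δ_0/δ_{EE} = 17115/140.6 = 121.7 kN.
Moment equilibrium about D: M_D = Σ(load moments about D) − R_E·L = 1213 − 121.7×7.5 = 300 kN·m.

M_D = 300 kN·m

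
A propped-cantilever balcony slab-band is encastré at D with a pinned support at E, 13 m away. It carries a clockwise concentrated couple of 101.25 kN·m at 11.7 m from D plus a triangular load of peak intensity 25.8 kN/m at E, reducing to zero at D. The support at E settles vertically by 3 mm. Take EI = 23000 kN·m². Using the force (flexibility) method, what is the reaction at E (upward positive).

R_E = 103.7 kN

Remove the prop at E; the released (primary) structure is a cantilever built in at D.
Deflection at E on the released cantilever, summing each load's contribution:
  clockwise couple 101.25 at a = 11.7: M₀a(2L − a)/(2EI) = 8470/EI
  triangular load, peak 25.8 at the free end: 11w₀L⁴/(120EI) = 67547/EI
  δ_0 = 76017/EI
Tip deflection under a unit load at E: L³/(3EI) = 732.3/EI.
With EI = 23000 kN·m²: δ_0 = 3.3051 m and δ_{EE} = 0.031841 m/kN.
Compatibility — the beam at E must follow the support down by 0.003 m: δ_0 − R_E·δ_{EE} = 0.003, so R_E = (3.3051 − 0.003)/0.031841 = 103.7 kN.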